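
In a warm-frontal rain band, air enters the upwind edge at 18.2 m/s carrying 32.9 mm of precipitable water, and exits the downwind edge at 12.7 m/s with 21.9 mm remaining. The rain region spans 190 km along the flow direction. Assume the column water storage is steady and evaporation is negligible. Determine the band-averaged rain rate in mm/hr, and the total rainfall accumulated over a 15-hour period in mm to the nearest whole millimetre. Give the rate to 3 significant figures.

Column moisture flux per unit crosswind length is F = V × PW.
Inflow: F_in = 18.2 × 32.9 = 598.78 mm·m/s
Outflow: F_out = 12.7 × 21.9 = 278.13 mm·m/s
Steady-state rate R = (F_in − F_out)/L = (598.78 − 278.13) / 190000 m = 1.688e-03 mm/s.
R = 1.688e-03 × 3600 = 6.08 mm/hr.
Over 15 h: total = 6.08 × 15 = 91.2 ≈ 91 mm.

R ≈ 6.08 mm/hr; total ≈ 91 mm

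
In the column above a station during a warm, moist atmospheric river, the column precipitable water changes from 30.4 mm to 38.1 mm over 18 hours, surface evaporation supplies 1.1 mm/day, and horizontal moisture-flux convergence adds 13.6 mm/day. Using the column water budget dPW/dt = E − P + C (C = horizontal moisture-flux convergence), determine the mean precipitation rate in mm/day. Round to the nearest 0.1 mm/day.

P ≈ 4.4 mm/day

dPW/dt = (38.1 − 30.4) mm / (18/24 day) = +10.267 mm/day.
P = E + C − dPW/dt = 1.1 + (13.6) − (+10.267) = 4.4 mm/day.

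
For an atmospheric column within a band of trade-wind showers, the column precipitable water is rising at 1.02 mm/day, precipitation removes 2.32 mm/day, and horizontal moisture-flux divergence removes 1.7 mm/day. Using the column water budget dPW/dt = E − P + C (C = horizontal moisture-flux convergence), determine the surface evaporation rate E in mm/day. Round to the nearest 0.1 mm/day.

E ≈ 5.0 mm/day

dPW/dt = +1.02 mm/day.
E = dPW/dt + P − C = (+1.02) + 2.32 − (-1.7) = 5.0 mm/day.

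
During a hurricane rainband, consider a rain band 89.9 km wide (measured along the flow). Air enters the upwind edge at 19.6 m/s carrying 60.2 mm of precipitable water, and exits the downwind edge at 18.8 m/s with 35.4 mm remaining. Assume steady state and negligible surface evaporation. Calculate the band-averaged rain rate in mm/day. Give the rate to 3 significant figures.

Column moisture flux per unit crosswind length is F = V × PW.
Inflow: F_in = 19.6 × 60.2 = 1179.92 mm·m/s
Outflow: F_out = 18.8 × 35.4 = 665.52 mm·m/s
Steady-state rate R = (F_in − F_out)/L = (1179.92 − 665.52) / 89900 m = 5.722e-03 mm/s.
R = 5.722e-03 × 3600 × 24 = 494 mm/day.

R ≈ 494 mm/day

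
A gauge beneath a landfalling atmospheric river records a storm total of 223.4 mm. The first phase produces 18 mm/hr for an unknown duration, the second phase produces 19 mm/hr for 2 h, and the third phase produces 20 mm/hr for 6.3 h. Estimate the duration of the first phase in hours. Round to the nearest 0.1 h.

Known phases: 19 × 2 + 20 × 6.3 = 38 + 126 = 164 mm.
Remaining depth = 223.4 − 164 = 59.4 mm.
Duration = 59.4 / 18 = 3.3 h.

duration ≈ 3.3 h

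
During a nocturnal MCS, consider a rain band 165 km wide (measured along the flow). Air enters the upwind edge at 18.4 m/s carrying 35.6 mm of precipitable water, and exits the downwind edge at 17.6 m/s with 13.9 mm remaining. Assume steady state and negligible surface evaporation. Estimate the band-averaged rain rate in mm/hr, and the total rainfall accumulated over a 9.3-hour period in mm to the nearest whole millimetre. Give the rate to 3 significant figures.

Column moisture flux per unit crosswind length is F = V × PW.
Inflow: F_in = 18.4 × 35.6 = 655.04 mm·m/s
Outflow: F_out = 17.6 × 13.9 = 244.64 mm·m/s
Steady-state rate R = (F_in − F_out)/L = (655.04 − 244.64) / 165000 m = 2.487e-03 mm/s.
R = 2.487e-03 × 3600 = 8.95 mm/hr.
Over 9.3 h: total = 8.95 × 9.3 = 83.235 ≈ 83 mm.

R ≈ 8.95 mm/hr; total ≈ 83 mm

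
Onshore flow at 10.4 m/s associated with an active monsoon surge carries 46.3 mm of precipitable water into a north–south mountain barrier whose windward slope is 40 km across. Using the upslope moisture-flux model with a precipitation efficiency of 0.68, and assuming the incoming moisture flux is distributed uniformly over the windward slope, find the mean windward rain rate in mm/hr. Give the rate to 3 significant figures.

Incoming column moisture flux per unit ridge length: F = V × PW = 10.4 × 46.3 = 481.52 mm·m/s.
Spread over the 40 km slope with efficiency ε = 0.68: R = ε·F/W = 0.68 × 481.52 / 40000 m = 8.186e-03 mm/s.
R = 8.186e-03 × 3600 = 29.5 mm/hr.

R ≈ 29.5 mm/hr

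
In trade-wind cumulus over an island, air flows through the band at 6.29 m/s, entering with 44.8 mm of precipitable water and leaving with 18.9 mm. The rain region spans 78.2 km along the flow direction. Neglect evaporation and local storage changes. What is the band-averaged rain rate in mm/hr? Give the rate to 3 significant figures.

R ≈ 7.50 mm/hr

Column moisture flux per unit crosswind length is F = V × PW.
Inflow: F_in = 6.29 × 44.8 = 281.792 mm·m/s
Outflow: F_out = 6.29 × 18.9 = 118.881 mm·m/s
Steady-state rate R = (F_in − F_out)/L = (281.792 − 118.881) / 78200 m = 2.083e-03 mm/s.
R = 2.083e-03 × 3600 = 7.50 mm/hr.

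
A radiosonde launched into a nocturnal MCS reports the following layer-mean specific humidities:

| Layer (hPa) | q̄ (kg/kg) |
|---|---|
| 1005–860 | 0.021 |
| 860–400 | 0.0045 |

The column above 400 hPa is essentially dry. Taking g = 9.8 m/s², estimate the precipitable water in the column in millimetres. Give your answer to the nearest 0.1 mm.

PW ≈ 52.2 mm

Precipitable water is the column-integrated vapour mass per unit area: PW = (1/g) Σ q̄ Δp, with q in kg/kg and Δp in Pa (1 kg/m² of water = 1 mm).
Layer 1005–860 hPa: Δp = 145 hPa = 14500 Pa, q̄ = 0.021 kg/kg → 0.021 × 14500 / 9.8 = 31.07 mm
Layer 860–400 hPa: Δp = 460 hPa = 46000 Pa, q̄ = 0.0045 kg/kg → 0.0045 × 46000 / 9.8 = 21.12 mm
PW = 31.07 + 21.12 = 52.19 ≈ 52.2 mm.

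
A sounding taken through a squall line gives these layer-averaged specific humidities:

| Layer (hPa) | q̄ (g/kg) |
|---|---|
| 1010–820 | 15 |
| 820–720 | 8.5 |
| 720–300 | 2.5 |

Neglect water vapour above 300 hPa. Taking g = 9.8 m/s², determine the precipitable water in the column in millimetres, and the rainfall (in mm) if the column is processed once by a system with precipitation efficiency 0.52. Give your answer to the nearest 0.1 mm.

PW ≈ 48.5 mm; rainfall ≈ 25.2 mm

Precipitable water is the column-integrated vapour mass per unit area: PW = (1/g) Σ q̄ Δp, with q in kg/kg and Δp in Pa (1 kg/m² of water = 1 mm).
Layer 1010–820 hPa: Δp = 190 hPa = 19000 Pa, q̄ = 0.015 kg/kg → 0.015 × 19000 / 9.8 = 29.08 mm
Layer 820–720 hPa: Δp = 100 hPa = 10000 Pa, q̄ = 0.0085 kg/kg → 0.0085 × 10000 / 9.8 = 8.67 mm
Layer 720–300 hPa: Δp = 420 hPa = 42000 Pa, q̄ = 0.0025 kg/kg → 0.0025 × 42000 / 9.8 = 10.71 mm
PW = 29.08 + 8.67 + 10.71 = 48.46 ≈ 48.5 mm.
Rainfall = ε × PW = 0.52 × 48.5 = 25.2 mm.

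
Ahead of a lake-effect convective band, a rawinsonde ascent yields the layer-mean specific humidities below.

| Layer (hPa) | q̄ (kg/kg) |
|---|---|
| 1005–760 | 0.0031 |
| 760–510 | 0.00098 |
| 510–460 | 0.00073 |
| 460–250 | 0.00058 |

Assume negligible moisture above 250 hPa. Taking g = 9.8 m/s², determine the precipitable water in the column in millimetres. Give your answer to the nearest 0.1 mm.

Precipitable water is the column-integrated vapour mass per unit area: PW = (1/g) Σ q̄ Δp, with q in kg/kg and Δp in Pa (1 kg/m² of water = 1 mm).
Layer 1005–760 hPa: Δp = 245 hPa = 24500 Pa, q̄ = 0.0031 kg/kg → 0.0031 × 24500 / 9.8 = 7.75 mm
Layer 760–510 hPa: Δp = 250 hPa = 25000 Pa, q̄ = 0.00098 kg/kg → 0.00098 × 25000 / 9.8 = 2.50 mm
Layer 510–460 hPa: Δp = 50 hPa = 5000 Pa, q̄ = 0.00073 kg/kg → 0.00073 × 5000 / 9.8 = 0.37 mm
Layer 460–250 hPa: Δp = 210 hPa = 21000 Pa, q̄ = 0.00058 kg/kg → 0.00058 × 21000 / 9.8 = 1.24 mm
PW = 7.75 + 2.50 + 0.37 + 1.24 = 11.86 ≈ 11.9 mm.

PW ≈ 11.9 mm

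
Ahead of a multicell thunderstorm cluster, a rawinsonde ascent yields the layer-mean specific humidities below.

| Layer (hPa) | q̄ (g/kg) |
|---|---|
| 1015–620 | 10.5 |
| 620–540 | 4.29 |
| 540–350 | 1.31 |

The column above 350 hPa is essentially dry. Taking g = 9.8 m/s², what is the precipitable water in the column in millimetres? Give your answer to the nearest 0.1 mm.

Precipitable water is the column-integrated vapour mass per unit area: PW = (1/g) Σ q̄ Δp, with q in kg/kg and Δp in Pa (1 kg/m² of water = 1 mm).
Layer 1015–620 hPa: Δp = 395 hPa = 39500 Pa, q̄ = 0.0105 kg/kg → 0.0105 × 39500 / 9.8 = 42.32 mm
Layer 620–540 hPa: Δp = 80 hPa = 8000 Pa, q̄ = 0.00429 kg/kg → 0.00429 × 8000 / 9.8 = 3.50 mm
Layer 540–350 hPa: Δp = 190 hPa = 19000 Pa, q̄ = 0.00131 kg/kg → 0.00131 × 19000 / 9.8 = 2.54 mm
PW = 42.32 + 3.50 + 2.54 = 48.36 ≈ 48.4 mm.

PW ≈ 48.4 mm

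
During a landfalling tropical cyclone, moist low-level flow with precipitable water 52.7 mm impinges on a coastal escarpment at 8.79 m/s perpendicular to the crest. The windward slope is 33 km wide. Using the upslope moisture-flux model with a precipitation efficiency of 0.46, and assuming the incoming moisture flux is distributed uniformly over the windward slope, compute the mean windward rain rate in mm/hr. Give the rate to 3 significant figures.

Incoming column moisture flux per unit ridge length: F = V × PW = 8.79 × 52.7 = 463.233 mm·m/s.
Spread over the 33 km slope with efficiency ε = 0.46: R = ε·F/W = 0.46 × 463.233 / 33000 m = 6.457e-03 mm/s.
R = 6.457e-03 × 3600 = 23.2 mm/hr.

R ≈ 23.2 mm/hr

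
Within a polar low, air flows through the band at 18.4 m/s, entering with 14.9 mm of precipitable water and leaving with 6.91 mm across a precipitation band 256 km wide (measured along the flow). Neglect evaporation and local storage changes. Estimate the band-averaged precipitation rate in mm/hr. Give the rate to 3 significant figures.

Column moisture flux per unit crosswind length is F = V × PW.
Inflow: F_in = 18.4 × 14.9 = 274.16 mm·m/s
Outflow: F_out = 18.4 × 6.91 = 127.144 mm·m/s
Steady-state rate R = (F_in − F_out)/L = (274.16 − 127.144) / 256000 m = 5.743e-04 mm/s.
R = 5.743e-04 × 3600 = 2.07 mm/hr.

R ≈ 2.07 mm/hr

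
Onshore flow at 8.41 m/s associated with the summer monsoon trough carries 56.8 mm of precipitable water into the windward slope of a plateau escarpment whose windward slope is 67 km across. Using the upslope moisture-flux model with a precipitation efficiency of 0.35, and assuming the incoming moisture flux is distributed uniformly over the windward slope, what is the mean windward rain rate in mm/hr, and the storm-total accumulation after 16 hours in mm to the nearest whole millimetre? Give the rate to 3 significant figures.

R ≈ 8.98 mm/hr; total ≈ 144 mm

Incoming column moisture flux per unit ridge length: F = V × PW = 8.41 × 56.8 = 477.688 mm·m/s.
Spread over the 67 km slope with efficiency ε = 0.35: R = ε·F/W = 0.35 × 477.688 / 67000 m = 2.495e-03 mm/s.
R = 2.495e-03 × 3600 = 8.98 mm/hr.
Over 16 h: total = 8.98 × 16 = 143.68 ≈ 144 mm.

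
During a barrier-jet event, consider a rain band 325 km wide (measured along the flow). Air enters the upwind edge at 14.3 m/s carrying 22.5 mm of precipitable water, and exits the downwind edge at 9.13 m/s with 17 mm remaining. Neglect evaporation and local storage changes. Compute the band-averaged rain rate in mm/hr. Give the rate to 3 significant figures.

Column moisture flux per unit crosswind length is F = V × PW.
Inflow: F_in = 14.3 × 22.5 = 321.75 mm·m/s
Outflow: F_out = 9.13 × 17 = 155.21 mm·m/s
Steady-state rate R = (F_in − F_out)/L = (321.75 − 155.21) / 325000 m = 5.124e-04 mm/s.
R = 5.124e-04 × 3600 = 1.84 mm/hr.

R ≈ 1.84 mm/hr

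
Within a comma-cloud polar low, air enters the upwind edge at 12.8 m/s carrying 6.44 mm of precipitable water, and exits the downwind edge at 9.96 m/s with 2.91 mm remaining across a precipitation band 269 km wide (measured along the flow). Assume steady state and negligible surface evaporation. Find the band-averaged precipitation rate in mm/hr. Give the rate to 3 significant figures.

R ≈ 0.715 mm/hr

Column moisture flux per unit crosswind length is F = V × PW.
Inflow: F_in = 12.8 × 6.44 = 82.432 mm·m/s
Outflow: F_out = 9.96 × 2.91 = 28.9836 mm·m/s
Steady-state rate R = (F_in − F_out)/L = (82.432 − 28.9836) / 269000 m = 1.987e-04 mm/s.
R = 1.987e-04 × 3600 = 0.715 mm/hr.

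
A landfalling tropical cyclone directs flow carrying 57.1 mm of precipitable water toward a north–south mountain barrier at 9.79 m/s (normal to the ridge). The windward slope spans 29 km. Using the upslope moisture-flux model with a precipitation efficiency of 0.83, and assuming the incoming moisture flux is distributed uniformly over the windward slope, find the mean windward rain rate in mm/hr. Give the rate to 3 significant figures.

Incoming column moisture flux per unit ridge length: F = V × PW = 9.79 × 57.1 = 559.009 mm·m/s.
Spread over the 29 km slope with efficiency ε = 0.83: R = ε·F/W = 0.83 × 559.009 / 29000 m = 1.600e-02 mm/s.
R = 1.600e-02 × 3600 = 57.6 mm/hr.

R ≈ 57.6 mm/hr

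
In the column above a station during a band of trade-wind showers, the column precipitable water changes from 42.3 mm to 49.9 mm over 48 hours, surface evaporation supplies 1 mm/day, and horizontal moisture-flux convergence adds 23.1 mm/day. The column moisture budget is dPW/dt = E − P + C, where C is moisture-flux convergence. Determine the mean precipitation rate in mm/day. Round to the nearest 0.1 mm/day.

dPW/dt = (49.9 − 42.3) mm / (48/24 day) = +3.800 mm/day.
P = E + C − dPW/dt = 1 + (23.1) − (+3.800) = 20.3 mm/day.

P ≈ 20.3 mm/day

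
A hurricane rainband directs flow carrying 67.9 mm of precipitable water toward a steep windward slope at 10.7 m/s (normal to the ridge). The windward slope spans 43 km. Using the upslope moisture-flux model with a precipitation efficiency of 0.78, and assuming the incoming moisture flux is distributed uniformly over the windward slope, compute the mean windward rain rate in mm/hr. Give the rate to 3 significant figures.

Incoming column moisture flux per unit ridge length: F = V × PW = 10.7 × 67.9 = 726.53 mm·m/s.
Spread over the 43 km slope with efficiency ε = 0.78: R = ε·F/W = 0.78 × 726.53 / 43000 m = 1.318e-02 mm/s.
R = 1.318e-02 × 3600 = 47.4 mm/hr.

R ≈ 47.4 mm/hr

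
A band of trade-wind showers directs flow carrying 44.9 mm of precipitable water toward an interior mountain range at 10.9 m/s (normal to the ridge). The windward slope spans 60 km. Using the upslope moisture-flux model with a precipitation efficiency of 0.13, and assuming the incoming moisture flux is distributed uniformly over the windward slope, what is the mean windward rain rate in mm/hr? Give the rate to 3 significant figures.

Incoming column moisture flux per unit ridge length: F = V × PW = 10.9 × 44.9 = 489.41 mm·m/s.
Spread over the 60 km slope with efficiency ε = 0.13: R = ε·F/W = 0.13 × 489.41 / 60000 m = 1.060e-03 mm/s.
R = 1.060e-03 × 3600 = 3.82 mm/hr.

R ≈ 3.82 mm/hr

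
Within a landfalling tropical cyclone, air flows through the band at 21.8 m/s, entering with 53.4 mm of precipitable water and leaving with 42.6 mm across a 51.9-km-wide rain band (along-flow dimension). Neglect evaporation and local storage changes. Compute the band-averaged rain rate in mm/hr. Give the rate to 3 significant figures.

R ≈ 16.3 mm/hr

Column moisture flux per unit crosswind length is F = V × PW.
Inflow: F_in = 21.8 × 53.4 = 1164.12 mm·m/s
Outflow: F_out = 21.8 × 42.6 = 928.68 mm·m/s
Steady-state rate R = (F_in − F_out)/L = (1164.12 − 928.68) / 51900 m = 4.536e-03 mm/s.
R = 4.536e-03 × 3600 = 16.3 mm/hr.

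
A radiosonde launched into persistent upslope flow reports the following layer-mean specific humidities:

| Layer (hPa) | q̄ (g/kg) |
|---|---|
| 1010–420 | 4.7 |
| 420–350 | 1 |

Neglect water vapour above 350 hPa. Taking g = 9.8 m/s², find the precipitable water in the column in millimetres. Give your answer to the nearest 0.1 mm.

PW ≈ 29.0 mm

Precipitable water is the column-integrated vapour mass per unit area: PW = (1/g) Σ q̄ Δp, with q in kg/kg and Δp in Pa (1 kg/m² of water = 1 mm).
Layer 1010–420 hPa: Δp = 590 hPa = 59000 Pa, q̄ = 0.0047 kg/kg → 0.0047 × 59000 / 9.8 = 28.30 mm
Layer 420–350 hPa: Δp = 70 hPa = 7000 Pa, q̄ = 0.001 kg/kg → 0.001 × 7000 / 9.8 = 0.71 mm
PW = 28.30 + 0.71 = 29.01 ≈ 29.0 mm.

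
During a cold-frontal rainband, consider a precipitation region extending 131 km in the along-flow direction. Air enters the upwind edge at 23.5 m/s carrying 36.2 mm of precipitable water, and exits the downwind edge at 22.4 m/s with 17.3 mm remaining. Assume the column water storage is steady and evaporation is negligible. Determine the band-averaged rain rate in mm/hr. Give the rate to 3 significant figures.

Column moisture flux per unit crosswind length is F = V × PW.
Inflow: F_in = 23.5 × 36.2 = 850.7 mm·m/s
Outflow: F_out = 22.4 × 17.3 = 387.52 mm·m/s
Steady-state rate R = (F_in − F_out)/L = (850.7 − 387.52) / 131000 m = 3.536e-03 mm/s.
R = 3.536e-03 × 3600 = 12.7 mm/hr.

R ≈ 12.7 mm/hr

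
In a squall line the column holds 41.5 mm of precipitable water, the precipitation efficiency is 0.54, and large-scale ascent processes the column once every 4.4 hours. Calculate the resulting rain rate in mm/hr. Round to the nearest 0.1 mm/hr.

Each overturning extracts ε × PW = 0.54 × 41.5 = 22.41 mm.
Rate = ε·PW / τ = 22.41 / 4.4 h = 5.1 mm/hr.

R ≈ 5.1 mm/hr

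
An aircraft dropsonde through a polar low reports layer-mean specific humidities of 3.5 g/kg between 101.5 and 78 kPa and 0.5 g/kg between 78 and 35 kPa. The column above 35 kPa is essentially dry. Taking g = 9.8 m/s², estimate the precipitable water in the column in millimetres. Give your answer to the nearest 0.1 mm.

PW ≈ 10.6 mm

Precipitable water is the column-integrated vapour mass per unit area: PW = (1/g) Σ q̄ Δp, with q in kg/kg and Δp in Pa (1 kg/m² of water = 1 mm).
Layer 101.5–78 kPa: Δp = 235 hPa = 23500 Pa, q̄ = 0.0035 kg/kg → 0.0035 × 23500 / 9.8 = 8.39 mm
Layer 78–35 kPa: Δp = 430 hPa = 43000 Pa, q̄ = 0.0005 kg/kg → 0.0005 × 43000 / 9.8 = 2.19 mm
PW = 8.39 + 2.19 = 10.58 ≈ 10.6 mm.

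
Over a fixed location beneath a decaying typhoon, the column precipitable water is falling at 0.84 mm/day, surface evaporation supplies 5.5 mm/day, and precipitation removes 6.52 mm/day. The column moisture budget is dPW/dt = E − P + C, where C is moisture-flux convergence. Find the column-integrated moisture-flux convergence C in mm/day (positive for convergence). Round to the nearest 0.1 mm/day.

dPW/dt = -0.84 mm/day.
C = dPW/dt − E + P = (-0.84) − 5.5 + 6.52 = 0.2 mm/day.

C ≈ 0.2 mm/day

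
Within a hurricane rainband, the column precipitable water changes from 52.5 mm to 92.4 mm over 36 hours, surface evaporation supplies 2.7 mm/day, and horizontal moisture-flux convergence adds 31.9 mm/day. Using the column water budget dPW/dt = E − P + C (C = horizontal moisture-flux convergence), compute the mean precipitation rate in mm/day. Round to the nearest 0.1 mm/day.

P ≈ 8.0 mm/day

dPW/dt = (92.4 − 52.5) mm / (36/24 day) = +26.600 mm/day.
P = E + C − dPW/dt = 2.7 + (31.9) − (+26.600) = 8.0 mm/day.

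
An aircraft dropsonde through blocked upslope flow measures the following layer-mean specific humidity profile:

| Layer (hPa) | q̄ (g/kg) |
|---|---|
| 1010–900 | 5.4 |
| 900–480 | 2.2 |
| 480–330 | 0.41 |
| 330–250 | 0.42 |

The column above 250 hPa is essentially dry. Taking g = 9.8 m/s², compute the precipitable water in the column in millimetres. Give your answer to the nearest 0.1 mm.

PW ≈ 16.5 mm

Precipitable water is the column-integrated vapour mass per unit area: PW = (1/g) Σ q̄ Δp, with q in kg/kg and Δp in Pa (1 kg/m² of water = 1 mm).
Layer 1010–900 hPa: Δp = 110 hPa = 11000 Pa, q̄ = 0.0054 kg/kg → 0.0054 × 11000 / 9.8 = 6.06 mm
Layer 900–480 hPa: Δp = 420 hPa = 42000 Pa, q̄ = 0.0022 kg/kg → 0.0022 × 42000 / 9.8 = 9.43 mm
Layer 480–330 hPa: Δp = 150 hPa = 15000 Pa, q̄ = 0.00041 kg/kg → 0.00041 × 15000 / 9.8 = 0.63 mm
Layer 330–250 hPa: Δp = 80 hPa = 8000 Pa, q̄ = 0.00042 kg/kg → 0.00042 × 8000 / 9.8 = 0.34 mm
PW = 6.06 + 9.43 + 0.63 + 0.34 = 16.46 ≈ 16.5 mm.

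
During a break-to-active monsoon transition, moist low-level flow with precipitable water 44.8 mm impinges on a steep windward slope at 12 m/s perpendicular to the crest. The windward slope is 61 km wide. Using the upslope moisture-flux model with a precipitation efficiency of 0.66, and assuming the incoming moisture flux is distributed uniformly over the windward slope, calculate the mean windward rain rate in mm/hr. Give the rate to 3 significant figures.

R ≈ 20.9 mm/hr

Incoming column moisture flux per unit ridge length: F = V × PW = 12 × 44.8 = 537.6 mm·m/s.
Spread over the 61 km slope with efficiency ε = 0.66: R = ε·F/W = 0.66 × 537.6 / 61000 m = 5.817e-03 mm/s.
R = 5.817e-03 × 3600 = 20.9 mm/hr.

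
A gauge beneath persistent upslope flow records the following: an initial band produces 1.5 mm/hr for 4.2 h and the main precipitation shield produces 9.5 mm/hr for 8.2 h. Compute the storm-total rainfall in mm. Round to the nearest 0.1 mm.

total ≈ 84.2 mm

Total = Σ Rᵢ Δtᵢ = 1.5 × 4.2 + 9.5 × 8.2
      = 6.3 + 77.9 = 84.2 mm.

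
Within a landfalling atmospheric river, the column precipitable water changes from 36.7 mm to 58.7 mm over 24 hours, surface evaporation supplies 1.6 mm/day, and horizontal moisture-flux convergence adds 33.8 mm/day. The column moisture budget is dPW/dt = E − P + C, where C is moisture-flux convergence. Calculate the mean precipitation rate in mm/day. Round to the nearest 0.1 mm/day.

dPW/dt = (58.7 − 36.7) mm / (24/24 day) = +22.000 mm/day.
P = E + C − dPW/dt = 1.6 + (33.8) − (+22.000) = 13.4 mm/day.

P ≈ 13.4 mm/day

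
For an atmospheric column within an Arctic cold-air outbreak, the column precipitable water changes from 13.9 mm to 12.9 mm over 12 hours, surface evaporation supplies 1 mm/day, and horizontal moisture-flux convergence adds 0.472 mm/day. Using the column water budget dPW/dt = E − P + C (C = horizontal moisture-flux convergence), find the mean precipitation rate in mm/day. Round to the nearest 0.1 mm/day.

P ≈ 3.5 mm/day

dPW/dt = (12.9 − 13.9) mm / (12/24 day) = -2.000 mm/day.
P = E + C − dPW/dt = 1 + (0.472) − (-2.000) = 3.5 mm/day.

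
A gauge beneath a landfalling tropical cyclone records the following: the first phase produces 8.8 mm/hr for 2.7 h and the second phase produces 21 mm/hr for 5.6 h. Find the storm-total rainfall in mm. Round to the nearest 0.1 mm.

total ≈ 141.4 mm

Total = Σ Rᵢ Δtᵢ = 8.8 × 2.7 + 21 × 5.6
      = 23.76 + 117.6 = 141.4 mm.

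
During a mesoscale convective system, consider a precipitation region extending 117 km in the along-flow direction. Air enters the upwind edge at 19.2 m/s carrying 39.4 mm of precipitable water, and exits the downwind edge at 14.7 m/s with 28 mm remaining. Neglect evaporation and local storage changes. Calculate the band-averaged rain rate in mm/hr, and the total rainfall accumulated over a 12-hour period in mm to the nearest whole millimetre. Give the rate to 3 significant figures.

R ≈ 10.6 mm/hr; total ≈ 127 mm

Column moisture flux per unit crosswind length is F = V × PW.
Inflow: F_in = 19.2 × 39.4 = 756.48 mm·m/s
Outflow: F_out = 14.7 × 28 = 411.6 mm·m/s
Steady-state rate R = (F_in − F_out)/L = (756.48 − 411.6) / 117000 m = 2.948e-03 mm/s.
R = 2.948e-03 × 3600 = 10.6 mm/hr.
Over 12 h: total = 10.6 × 12 = 127.2 ≈ 127 mm.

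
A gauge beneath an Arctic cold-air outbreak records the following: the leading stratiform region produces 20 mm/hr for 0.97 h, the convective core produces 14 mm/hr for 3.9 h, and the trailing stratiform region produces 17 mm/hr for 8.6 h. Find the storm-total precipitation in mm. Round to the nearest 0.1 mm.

Total = Σ Rᵢ Δtᵢ = 20 × 0.97 + 14 × 3.9 + 17 × 8.6
      = 19.4 + 54.6 + 146.2 = 220.2 mm.

total ≈ 220.2 mm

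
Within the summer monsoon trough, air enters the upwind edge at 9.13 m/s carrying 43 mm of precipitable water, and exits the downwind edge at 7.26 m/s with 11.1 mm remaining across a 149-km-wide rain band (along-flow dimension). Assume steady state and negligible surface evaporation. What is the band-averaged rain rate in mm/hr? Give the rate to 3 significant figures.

Column moisture flux per unit crosswind length is F = V × PW.
Inflow: F_in = 9.13 × 43 = 392.59 mm·m/s
Outflow: F_out = 7.26 × 11.1 = 80.586 mm·m/s
Steady-state rate R = (F_in − F_out)/L = (392.59 − 80.586) / 149000 m = 2.094e-03 mm/s.
R = 2.094e-03 × 3600 = 7.54 mm/hr.

R ≈ 7.54 mm/hr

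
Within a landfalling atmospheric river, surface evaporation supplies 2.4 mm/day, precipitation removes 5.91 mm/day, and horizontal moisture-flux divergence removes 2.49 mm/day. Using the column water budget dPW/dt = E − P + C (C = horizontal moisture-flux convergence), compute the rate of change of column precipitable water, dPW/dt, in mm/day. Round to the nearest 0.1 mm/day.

dPW/dt = E − P + C = 2.4 − 5.91 + (-2.49) = -6.0 mm/day.

dPW/dt ≈ -6.0 mm/day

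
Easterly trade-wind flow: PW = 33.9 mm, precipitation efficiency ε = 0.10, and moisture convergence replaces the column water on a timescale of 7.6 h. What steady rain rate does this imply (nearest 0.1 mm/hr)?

R ≈ 0.4 mm/hr

Each overturning extracts ε × PW = 0.10 × 33.9 = 3.39 mm.
Rate = ε·PW / τ = 3.39 / 7.6 h = 0.4 mm/hr.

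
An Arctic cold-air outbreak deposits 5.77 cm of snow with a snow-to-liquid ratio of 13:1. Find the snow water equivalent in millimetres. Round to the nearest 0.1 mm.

SWE = snow depth / ratio = 5.77 cm / 13 = 0.444 cm = 4.4 mm.

SWE ≈ 4.4 mm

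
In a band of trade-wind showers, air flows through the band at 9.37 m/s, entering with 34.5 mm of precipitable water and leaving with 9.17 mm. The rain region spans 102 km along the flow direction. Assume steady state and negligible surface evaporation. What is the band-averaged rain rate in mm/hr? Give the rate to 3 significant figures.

Column moisture flux per unit crosswind length is F = V × PW.
Inflow: F_in = 9.37 × 34.5 = 323.265 mm·m/s
Outflow: F_out = 9.37 × 9.17 = 85.9229 mm·m/s
Steady-state rate R = (F_in − F_out)/L = (323.265 − 85.9229) / 102000 m = 2.327e-03 mm/s.
R = 2.327e-03 × 3600 = 8.38 mm/hr.

R ≈ 8.38 mm/hr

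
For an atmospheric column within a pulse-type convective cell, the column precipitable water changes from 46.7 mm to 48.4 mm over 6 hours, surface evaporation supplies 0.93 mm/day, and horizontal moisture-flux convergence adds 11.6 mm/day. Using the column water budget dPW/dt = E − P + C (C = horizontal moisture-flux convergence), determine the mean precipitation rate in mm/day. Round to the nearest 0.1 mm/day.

P ≈ 5.7 mm/day

dPW/dt = (48.4 − 46.7) mm / (6/24 day) = +6.800 mm/day.
P = E + C − dPW/dt = 0.93 + (11.6) − (+6.800) = 5.7 mm/day.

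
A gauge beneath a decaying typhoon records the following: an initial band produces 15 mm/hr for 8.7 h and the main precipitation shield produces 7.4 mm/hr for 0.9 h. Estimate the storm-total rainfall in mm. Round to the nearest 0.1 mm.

total ≈ 137.2 mm

Total = Σ Rᵢ Δtᵢ = 15 × 8.7 + 7.4 × 0.9
      = 130.5 + 6.66 = 137.2 mm.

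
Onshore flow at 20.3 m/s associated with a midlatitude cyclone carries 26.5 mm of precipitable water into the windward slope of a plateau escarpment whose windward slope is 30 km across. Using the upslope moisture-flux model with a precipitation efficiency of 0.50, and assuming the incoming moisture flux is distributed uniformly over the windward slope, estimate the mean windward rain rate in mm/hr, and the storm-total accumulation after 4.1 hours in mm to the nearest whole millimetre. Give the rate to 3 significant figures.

R ≈ 32.3 mm/hr; total ≈ 132 mm

Incoming column moisture flux per unit ridge length: F = V × PW = 20.3 × 26.5 = 537.95 mm·m/s.
Spread over the 30 km slope with efficiency ε = 0.50: R = ε·F/W = 0.50 × 537.95 / 30000 m = 8.966e-03 mm/s.
R = 8.966e-03 × 3600 = 32.3 mm/hr.
Over 4.1 h: total = 32.3 × 4.1 = 132.43 ≈ 132 mm.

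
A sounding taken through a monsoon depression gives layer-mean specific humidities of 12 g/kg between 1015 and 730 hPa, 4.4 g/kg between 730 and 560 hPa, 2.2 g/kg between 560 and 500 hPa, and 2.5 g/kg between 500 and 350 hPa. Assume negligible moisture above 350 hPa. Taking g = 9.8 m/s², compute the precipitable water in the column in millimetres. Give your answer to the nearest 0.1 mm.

PW ≈ 47.7 mm

Precipitable water is the column-integrated vapour mass per unit area: PW = (1/g) Σ q̄ Δp, with q in kg/kg and Δp in Pa (1 kg/m² of water = 1 mm).
Layer 1015–730 hPa: Δp = 285 hPa = 28500 Pa, q̄ = 0.012 kg/kg → 0.012 × 28500 / 9.8 = 34.90 mm
Layer 730–560 hPa: Δp = 170 hPa = 17000 Pa, q̄ = 0.0044 kg/kg → 0.0044 × 17000 / 9.8 = 7.63 mm
Layer 560–500 hPa: Δp = 60 hPa = 6000 Pa, q̄ = 0.0022 kg/kg → 0.0022 × 6000 / 9.8 = 1.35 mm
Layer 500–350 hPa: Δp = 150 hPa = 15000 Pa, q̄ = 0.0025 kg/kg → 0.0025 × 15000 / 9.8 = 3.83 mm
PW = 34.90 + 7.63 + 1.35 + 3.83 = 47.71 ≈ 47.7 mm.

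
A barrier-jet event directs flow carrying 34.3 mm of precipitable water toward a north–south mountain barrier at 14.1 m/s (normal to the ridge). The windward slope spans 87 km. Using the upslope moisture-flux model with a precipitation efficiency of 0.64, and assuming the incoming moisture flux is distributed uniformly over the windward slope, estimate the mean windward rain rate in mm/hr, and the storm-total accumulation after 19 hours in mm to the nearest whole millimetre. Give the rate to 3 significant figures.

R ≈ 12.8 mm/hr; total ≈ 243 mm

Incoming column moisture flux per unit ridge length: F = V × PW = 14.1 × 34.3 = 483.63 mm·m/s.
Spread over the 87 km slope with efficiency ε = 0.64: R = ε·F/W = 0.64 × 483.63 / 87000 m = 3.558e-03 mm/s.
R = 3.558e-03 × 3600 = 12.8 mm/hr.
Over 19 h: total = 12.8 × 19 = 243.2 ≈ 243 mm.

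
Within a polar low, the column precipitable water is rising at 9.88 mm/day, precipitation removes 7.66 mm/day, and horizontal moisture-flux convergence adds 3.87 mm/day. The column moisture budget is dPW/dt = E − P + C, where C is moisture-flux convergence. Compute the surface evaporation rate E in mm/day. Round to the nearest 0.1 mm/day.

dPW/dt = +9.88 mm/day.
E = dPW/dt + P − C = (+9.88) + 7.66 − (3.87) = 13.7 mm/day.

E ≈ 13.7 mm/day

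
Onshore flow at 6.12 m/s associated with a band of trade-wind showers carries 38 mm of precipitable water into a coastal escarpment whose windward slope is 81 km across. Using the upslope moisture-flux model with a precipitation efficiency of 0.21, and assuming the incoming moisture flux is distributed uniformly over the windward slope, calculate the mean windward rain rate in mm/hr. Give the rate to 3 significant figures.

Incoming column moisture flux per unit ridge length: F = V × PW = 6.12 × 38 = 232.56 mm·m/s.
Spread over the 81 km slope with efficiency ε = 0.21: R = ε·F/W = 0.21 × 232.56 / 81000 m = 6.029e-04 mm/s.
R = 6.029e-04 × 3600 = 2.17 mm/hr.

R ≈ 2.17 mm/hr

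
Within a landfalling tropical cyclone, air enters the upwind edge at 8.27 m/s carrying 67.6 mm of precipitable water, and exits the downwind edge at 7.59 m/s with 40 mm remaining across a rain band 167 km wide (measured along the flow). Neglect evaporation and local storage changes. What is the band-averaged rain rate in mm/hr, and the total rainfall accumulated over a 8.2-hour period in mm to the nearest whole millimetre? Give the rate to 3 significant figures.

Column moisture flux per unit crosswind length is F = V × PW.
Inflow: F_in = 8.27 × 67.6 = 559.052 mm·m/s
Outflow: F_out = 7.59 × 40 = 303.6 mm·m/s
Steady-state rate R = (F_in − F_out)/L = (559.052 − 303.6) / 167000 m = 1.530e-03 mm/s.
R = 1.530e-03 × 3600 = 5.51 mm/hr.
Over 8.2 h: total = 5.51 × 8.2 = 45.182 ≈ 45 mm.

R ≈ 5.51 mm/hr; total ≈ 45 mm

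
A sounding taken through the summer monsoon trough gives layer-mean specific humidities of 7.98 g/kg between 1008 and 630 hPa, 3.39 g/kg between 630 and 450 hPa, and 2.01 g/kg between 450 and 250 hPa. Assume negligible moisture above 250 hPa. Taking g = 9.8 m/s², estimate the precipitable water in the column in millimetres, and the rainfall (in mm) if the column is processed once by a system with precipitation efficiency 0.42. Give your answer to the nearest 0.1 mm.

Precipitable water is the column-integrated vapour mass per unit area: PW = (1/g) Σ q̄ Δp, with q in kg/kg and Δp in Pa (1 kg/m² of water = 1 mm).
Layer 1008–630 hPa: Δp = 378 hPa = 37800 Pa, q̄ = 0.00798 kg/kg → 0.00798 × 37800 / 9.8 = 30.78 mm
Layer 630–450 hPa: Δp = 180 hPa = 18000 Pa, q̄ = 0.00339 kg/kg → 0.00339 × 18000 / 9.8 = 6.23 mm
Layer 450–250 hPa: Δp = 200 hPa = 20000 Pa, q̄ = 0.00201 kg/kg → 0.00201 × 20000 / 9.8 = 4.10 mm
PW = 30.78 + 6.23 + 4.10 = 41.11 ≈ 41.1 mm.
Rainfall = ε × PW = 0.42 × 41.1 = 17.3 mm.

PW ≈ 41.1 mm; rainfall ≈ 17.3 mm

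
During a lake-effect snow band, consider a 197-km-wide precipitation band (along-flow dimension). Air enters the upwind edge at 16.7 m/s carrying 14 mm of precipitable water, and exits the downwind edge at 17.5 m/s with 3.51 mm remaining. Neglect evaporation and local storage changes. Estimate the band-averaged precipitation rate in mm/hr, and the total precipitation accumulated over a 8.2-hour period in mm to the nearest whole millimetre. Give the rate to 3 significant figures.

Column moisture flux per unit crosswind length is F = V × PW.
Inflow: F_in = 16.7 × 14 = 233.8 mm·m/s
Outflow: F_out = 17.5 × 3.51 = 61.425 mm·m/s
Steady-state rate R = (F_in − F_out)/L = (233.8 − 61.425) / 197000 m = 8.750e-04 mm/s.
R = 8.750e-04 × 3600 = 3.15 mm/hr.
Over 8.2 h: total = 3.15 × 8.2 = 25.83 ≈ 26 mm.

R ≈ 3.15 mm/hr; total ≈ 26 mm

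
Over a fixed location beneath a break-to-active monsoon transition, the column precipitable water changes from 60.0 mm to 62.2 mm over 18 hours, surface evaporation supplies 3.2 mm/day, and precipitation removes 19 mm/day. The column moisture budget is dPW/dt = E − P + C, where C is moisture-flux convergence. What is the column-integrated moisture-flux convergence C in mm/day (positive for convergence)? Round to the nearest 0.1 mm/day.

C ≈ 18.7 mm/day

dPW/dt = (62.2 − 60.0) mm / (18/24 day) = +2.933 mm/day.
C = dPW/dt − E + P = (+2.933) − 3.2 + 19 = 18.7 mm/day.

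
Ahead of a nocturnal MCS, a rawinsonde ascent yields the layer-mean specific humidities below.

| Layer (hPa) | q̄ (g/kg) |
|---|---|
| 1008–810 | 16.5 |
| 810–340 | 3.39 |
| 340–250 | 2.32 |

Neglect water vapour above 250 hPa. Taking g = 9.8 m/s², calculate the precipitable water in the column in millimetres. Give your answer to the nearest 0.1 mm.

Precipitable water is the column-integrated vapour mass per unit area: PW = (1/g) Σ q̄ Δp, with q in kg/kg and Δp in Pa (1 kg/m² of water = 1 mm).
Layer 1008–810 hPa: Δp = 198 hPa = 19800 Pa, q̄ = 0.0165 kg/kg → 0.0165 × 19800 / 9.8 = 33.34 mm
Layer 810–340 hPa: Δp = 470 hPa = 47000 Pa, q̄ = 0.00339 kg/kg → 0.00339 × 47000 / 9.8 = 16.26 mm
Layer 340–250 hPa: Δp = 90 hPa = 9000 Pa, q̄ = 0.00232 kg/kg → 0.00232 × 9000 / 9.8 = 2.13 mm
PW = 33.34 + 16.26 + 2.13 = 51.73 ≈ 51.7 mm.

PW ≈ 51.7 mm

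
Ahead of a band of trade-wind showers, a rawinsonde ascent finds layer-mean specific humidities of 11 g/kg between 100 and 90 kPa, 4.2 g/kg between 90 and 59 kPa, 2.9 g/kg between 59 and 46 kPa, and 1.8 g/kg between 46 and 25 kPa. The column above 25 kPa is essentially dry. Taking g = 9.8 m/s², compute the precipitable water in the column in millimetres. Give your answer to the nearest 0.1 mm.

Precipitable water is the column-integrated vapour mass per unit area: PW = (1/g) Σ q̄ Δp, with q in kg/kg and Δp in Pa (1 kg/m² of water = 1 mm).
Layer 100–90 kPa: Δp = 100 hPa = 10000 Pa, q̄ = 0.011 kg/kg → 0.011 × 10000 / 9.8 = 11.22 mm
Layer 90–59 kPa: Δp = 310 hPa = 31000 Pa, q̄ = 0.0042 kg/kg → 0.0042 × 31000 / 9.8 = 13.29 mm
Layer 59–46 kPa: Δp = 130 hPa = 13000 Pa, q̄ = 0.0029 kg/kg → 0.0029 × 13000 / 9.8 = 3.85 mm
Layer 46–25 kPa: Δp = 210 hPa = 21000 Pa, q̄ = 0.0018 kg/kg → 0.0018 × 21000 / 9.8 = 3.86 mm
PW = 11.22 + 13.29 + 3.85 + 3.86 = 32.22 ≈ 32.2 mm.

PW ≈ 32.2 mm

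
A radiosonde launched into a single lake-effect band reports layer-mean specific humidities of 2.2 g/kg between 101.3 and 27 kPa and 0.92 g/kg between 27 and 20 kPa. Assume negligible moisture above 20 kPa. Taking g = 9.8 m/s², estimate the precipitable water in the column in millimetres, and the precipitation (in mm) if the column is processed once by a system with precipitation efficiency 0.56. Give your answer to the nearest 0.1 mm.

Precipitable water is the column-integrated vapour mass per unit area: PW = (1/g) Σ q̄ Δp, with q in kg/kg and Δp in Pa (1 kg/m² of water = 1 mm).
Layer 101.3–27 kPa: Δp = 743 hPa = 74300 Pa, q̄ = 0.0022 kg/kg → 0.0022 × 74300 / 9.8 = 16.68 mm
Layer 27–20 kPa: Δp = 70 hPa = 7000 Pa, q̄ = 0.00092 kg/kg → 0.00092 × 7000 / 9.8 = 0.66 mm
PW = 16.68 + 0.66 = 17.34 ≈ 17.3 mm.
Precipitation = ε × PW = 0.56 × 17.3 = 9.7 mm.

PW ≈ 17.3 mm; precipitation ≈ 9.7 mm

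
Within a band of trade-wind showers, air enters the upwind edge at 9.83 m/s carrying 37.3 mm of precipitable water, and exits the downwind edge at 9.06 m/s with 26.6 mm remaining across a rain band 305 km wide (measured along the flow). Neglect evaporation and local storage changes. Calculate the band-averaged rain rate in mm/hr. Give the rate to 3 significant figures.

R ≈ 1.48 mm/hr

Column moisture flux per unit crosswind length is F = V × PW.
Inflow: F_in = 9.83 × 37.3 = 366.659 mm·m/s
Outflow: F_out = 9.06 × 26.6 = 240.996 mm·m/s
Steady-state rate R = (F_in − F_out)/L = (366.659 − 240.996) / 305000 m = 4.120e-04 mm/s.
R = 4.120e-04 × 3600 = 1.48 mm/hr.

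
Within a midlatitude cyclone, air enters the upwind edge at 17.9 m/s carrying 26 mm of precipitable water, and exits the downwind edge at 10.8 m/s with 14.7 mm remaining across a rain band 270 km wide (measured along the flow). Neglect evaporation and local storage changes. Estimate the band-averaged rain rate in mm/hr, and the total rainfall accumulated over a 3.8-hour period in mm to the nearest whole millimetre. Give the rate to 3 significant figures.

Column moisture flux per unit crosswind length is F = V × PW.
Inflow: F_in = 17.9 × 26 = 465.4 mm·m/s
Outflow: F_out = 10.8 × 14.7 = 158.76 mm·m/s
Steady-state rate R = (F_in − F_out)/L = (465.4 − 158.76) / 270000 m = 1.136e-03 mm/s.
R = 1.136e-03 × 3600 = 4.09 mm/hr.
Over 3.8 h: total = 4.09 × 3.8 = 15.542 ≈ 16 mm.

R ≈ 4.09 mm/hr; total ≈ 16 mm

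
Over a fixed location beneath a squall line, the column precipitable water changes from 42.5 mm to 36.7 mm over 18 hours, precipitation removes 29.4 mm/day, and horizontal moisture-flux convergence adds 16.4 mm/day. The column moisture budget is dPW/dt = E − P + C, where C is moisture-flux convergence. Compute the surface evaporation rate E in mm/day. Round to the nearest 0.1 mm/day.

E ≈ 5.3 mm/day

dPW/dt = (36.7 − 42.5) mm / (18/24 day) = -7.733 mm/day.
E = dPW/dt + P − C = (-7.733) + 29.4 − (16.4) = 5.3 mm/day.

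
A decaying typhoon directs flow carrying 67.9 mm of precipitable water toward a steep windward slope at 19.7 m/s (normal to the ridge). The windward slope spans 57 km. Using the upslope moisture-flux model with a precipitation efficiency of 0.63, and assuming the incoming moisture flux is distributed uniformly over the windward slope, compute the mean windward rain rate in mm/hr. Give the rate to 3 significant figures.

R ≈ 53.2 mm/hr

Incoming column moisture flux per unit ridge length: F = V × PW = 19.7 × 67.9 = 1337.63 mm·m/s.
Spread over the 57 km slope with efficiency ε = 0.63: R = ε·F/W = 0.63 × 1337.63 / 57000 m = 1.478e-02 mm/s.
R = 1.478e-02 × 3600 = 53.2 mm/hr.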